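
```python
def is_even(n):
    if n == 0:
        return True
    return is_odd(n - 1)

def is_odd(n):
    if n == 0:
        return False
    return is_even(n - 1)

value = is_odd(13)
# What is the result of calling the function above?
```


is_odd(13)
= is_even(12)
= is_odd(11)
= is_even(10)
= is_odd(9)
= is_even(8)
= is_odd(7)
= is_even(6)
= is_odd(5)
= is_even(4)
= is_odd(3)
= is_even(2)
= is_odd(1)
= is_even(0)
n == 0: return True
= True


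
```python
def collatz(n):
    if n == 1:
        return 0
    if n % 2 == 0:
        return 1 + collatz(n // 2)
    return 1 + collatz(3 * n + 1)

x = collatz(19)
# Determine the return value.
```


collatz(19)
19 is odd -> 3*19+1 = 58 -> collatz(58)
58 is even -> collatz(29)
29 is odd -> 3*29+1 = 88 -> collatz(88)
88 is even -> collatz(44)
44 is even -> collatz(22)
22 is even -> collatz(11)
11 is odd -> 3*11+1 = 34 -> collatz(34)
34 is even -> collatz(17)
17 is odd -> 3*17+1 = 52 -> collatz(52)
52 is even -> collatz(26)
26 is even -> collatz(13)
13 is odd -> 3*13+1 = 40 -> collatz(40)
40 is even -> collatz(20)
20 is even -> collatz(10)
10 is even -> collatz(5)
5 is odd -> 3*5+1 = 16 -> collatz(16)
16 is even -> collatz(8)
8 is even -> collatz(4)
4 is even -> collatz(2)
2 is even -> collatz(1)
Reached 1 after 20 steps
= 20


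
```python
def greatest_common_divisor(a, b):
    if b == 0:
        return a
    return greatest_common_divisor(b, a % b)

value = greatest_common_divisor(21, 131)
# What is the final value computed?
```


greatest_common_divisor(21, 131)
= greatest_common_divisor(131, 21 % 131) = greatest_common_divisor(131, 21)
= greatest_common_divisor(21, 131 % 21) = greatest_common_divisor(21, 5)
= greatest_common_divisor(5, 21 % 5) = greatest_common_divisor(5, 1)
= greatest_common_divisor(1, 5 % 1) = greatest_common_divisor(1, 0)
b == 0, return a = 1


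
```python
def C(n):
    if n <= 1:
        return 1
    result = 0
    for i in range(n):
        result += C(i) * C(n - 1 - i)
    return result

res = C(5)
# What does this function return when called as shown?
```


C(5)
= sum of C(i) * C(5-1-i) for i in 0..4
First compute sub-values bottom-up:
  C(0) = 1, C(1) = 1
  C(2) = 1*1 + 1*1 = 2
  C(3) = 1*2 + 1*1 + 2*1 = 5
  C(4) = 1*5 + 1*2 + 2*1 + 5*1 = 14
Now C(5):
  C(0)*C(4) = 1*14 = 14
  C(1)*C(3) = 1*5 = 5
  C(2)*C(2) = 2*2 = 4
  C(3)*C(1) = 5*1 = 5
  C(4)*C(0) = 14*1 = 14
= 14 + 5 + 4 + 5 + 14
= 42


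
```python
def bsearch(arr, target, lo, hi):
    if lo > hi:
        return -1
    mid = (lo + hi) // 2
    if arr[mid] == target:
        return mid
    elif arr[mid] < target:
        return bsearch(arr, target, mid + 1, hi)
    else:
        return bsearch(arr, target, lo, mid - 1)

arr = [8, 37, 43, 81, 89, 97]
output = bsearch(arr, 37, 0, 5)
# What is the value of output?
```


bsearch(arr, 37, 0, 5)
lo=0, hi=5, mid=2, arr[mid]=43
43 > 37, search left half
lo=0, hi=1, mid=0, arr[mid]=8
8 < 37, search right half
lo=1, hi=1, mid=1, arr[mid]=37
arr[1] == 37, found at index 1
= 1


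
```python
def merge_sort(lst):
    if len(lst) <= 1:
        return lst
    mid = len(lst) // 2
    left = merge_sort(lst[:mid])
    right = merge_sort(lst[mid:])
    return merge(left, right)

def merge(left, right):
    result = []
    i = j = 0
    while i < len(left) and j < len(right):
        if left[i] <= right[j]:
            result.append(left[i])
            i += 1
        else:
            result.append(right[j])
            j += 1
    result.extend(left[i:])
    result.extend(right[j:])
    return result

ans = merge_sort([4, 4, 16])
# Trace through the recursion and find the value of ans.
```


merge_sort([4, 4, 16])
Split into [4] and [4, 16]
Left sorted: [4]
Right sorted: [4, 16]
Merge [4] and [4, 16]
= [4, 4, 16]


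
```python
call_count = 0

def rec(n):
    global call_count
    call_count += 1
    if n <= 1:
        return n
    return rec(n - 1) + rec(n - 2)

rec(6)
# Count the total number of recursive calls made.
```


rec(6) calls rec(5) and rec(4); each non-base call branches into two more.
Let C(k) = total number of calls made by rec(k), including the call to rec(k) itself.
Base cases: C(0) = 1, C(1) = 1
Recurrence: C(k) = 1 + C(k-1) + C(k-2)
  C(2) = 1 + C(1) + C(0) = 1 + 1 + 1 = 3
  C(3) = 1 + C(2) + C(1) = 1 + 3 + 1 = 5
  C(4) = 1 + C(3) + C(2) = 1 + 5 + 3 = 9
  C(5) = 1 + C(4) + C(3) = 1 + 9 + 5 = 15
  C(6) = 1 + C(5) + C(4) = 1 + 15 + 9 = 25
Total calls = C(6) = 25


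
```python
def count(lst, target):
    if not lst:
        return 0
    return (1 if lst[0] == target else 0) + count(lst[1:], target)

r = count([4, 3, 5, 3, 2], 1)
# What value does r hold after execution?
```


count([4, 3, 5, 3, 2], 1)
lst[0]=4 != 1: 0 + count([3, 5, 3, 2], 1)
lst[0]=3 != 1: 0 + count([5, 3, 2], 1)
lst[0]=5 != 1: 0 + count([3, 2], 1)
lst[0]=3 != 1: 0 + count([2], 1)
lst[0]=2 != 1: 0 + count([], 1)
= 0


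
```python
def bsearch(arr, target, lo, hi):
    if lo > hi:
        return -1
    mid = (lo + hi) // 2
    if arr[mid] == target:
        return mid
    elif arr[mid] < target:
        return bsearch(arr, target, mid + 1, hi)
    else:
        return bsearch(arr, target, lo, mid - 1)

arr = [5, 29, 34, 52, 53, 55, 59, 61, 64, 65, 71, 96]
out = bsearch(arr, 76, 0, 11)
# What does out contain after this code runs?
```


bsearch(arr, 76, 0, 11)
lo=0, hi=11, mid=5, arr[mid]=55
55 < 76, search right half
lo=6, hi=11, mid=8, arr[mid]=64
64 < 76, search right half
lo=9, hi=11, mid=10, arr[mid]=71
71 < 76, search right half
lo=11, hi=11, mid=11, arr[mid]=96
96 > 76, search left half
lo > hi, target not found, return -1
= -1


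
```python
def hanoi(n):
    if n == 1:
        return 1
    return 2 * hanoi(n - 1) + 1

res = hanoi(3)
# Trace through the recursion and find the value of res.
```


hanoi(3)
= 2 * hanoi(2) + 1
= 2 * (2 * hanoi(1) + 1) + 1
Now compute bottom-up:
hanoi(1) = 1
hanoi(2) = 2 * 1 + 1 = 3
hanoi(3) = 2 * 3 + 1 = 7
= 7


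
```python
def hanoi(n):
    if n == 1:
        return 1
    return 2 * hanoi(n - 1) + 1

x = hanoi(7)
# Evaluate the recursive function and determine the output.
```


hanoi(7)
= 2 * hanoi(6) + 1
= 2 * (2 * hanoi(5) + 1) + 1
= 2 * (2 * (2 * hanoi(4) + 1) + 1) + 1
= 2 * (2 * (2 * (2 * hanoi(3) + 1) + 1) + 1) + 1
= 2 * (2 * (2 * (2 * (2 * hanoi(2) + 1) + 1) + 1) + 1) + 1
= 2 * (2 * (2 * (2 * (2 * (2 * hanoi(1) + 1) + 1) + 1) + 1) + 1) + 1
Now compute bottom-up:
hanoi(1) = 1
hanoi(2) = 2 * 1 + 1 = 3
hanoi(3) = 2 * 3 + 1 = 7
hanoi(4) = 2 * 7 + 1 = 15
hanoi(5) = 2 * 15 + 1 = 31
hanoi(6) = 2 * 31 + 1 = 63
hanoi(7) = 2 * 63 + 1 = 127
= 127


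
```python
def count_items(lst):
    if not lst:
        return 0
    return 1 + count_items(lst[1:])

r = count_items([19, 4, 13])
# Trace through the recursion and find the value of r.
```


count_items([19, 4, 13])
= 1 + count_items([4, 13])
= 1 + 1 + count_items([13])
= 1 + 1 + 1 + count_items([])
= 1 + 1 + 1 + 0
= 3


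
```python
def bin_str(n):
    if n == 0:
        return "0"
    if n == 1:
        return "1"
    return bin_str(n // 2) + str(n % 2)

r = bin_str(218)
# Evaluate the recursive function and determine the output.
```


bin_str(218)
= bin_str(109) + "0"
= bin_str(54) + "1" + "0"
= bin_str(27) + "0" + "1" + "0"
= bin_str(13) + "1" + "0" + "1" + "0"
= bin_str(6) + "1" + "1" + "0" + "1" + "0"
= bin_str(3) + "0" + "1" + "1" + "0" + "1" + "0"
= bin_str(1) + "1" + "0" + "1" + "1" + "0" + "1" + "0"
= "1" + "1" + "0" + "1" + "1" + "0" + "1" + "0"
= "11011010"


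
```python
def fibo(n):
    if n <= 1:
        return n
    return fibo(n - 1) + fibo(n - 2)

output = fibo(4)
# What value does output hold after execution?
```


fibo(4)
= fibo(3) + fibo(2)
= (fibo(2) + fibo(1)) + fibo(2)
Computing bottom-up: fibo(0)=0, fibo(1)=1, fibo(2)=1, fibo(3)=2, fibo(4)=3
= 3


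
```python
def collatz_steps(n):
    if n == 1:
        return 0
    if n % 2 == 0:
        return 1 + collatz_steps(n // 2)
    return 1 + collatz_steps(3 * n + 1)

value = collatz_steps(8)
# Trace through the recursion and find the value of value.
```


collatz_steps(8)
8 is even -> collatz_steps(4)
4 is even -> collatz_steps(2)
2 is even -> collatz_steps(1)
Reached 1 after 3 steps
= 3


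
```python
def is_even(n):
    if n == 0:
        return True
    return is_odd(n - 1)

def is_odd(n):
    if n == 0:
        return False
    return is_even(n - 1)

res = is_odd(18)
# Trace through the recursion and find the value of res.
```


is_odd(18)
= is_even(17)
= is_odd(16)
= is_even(15)
= is_odd(14)
= is_even(13)
= is_odd(12)
= is_even(11)
= is_odd(10)
= is_even(9)
= is_odd(8)
= is_even(7)
= is_odd(6)
= is_even(5)
= is_odd(4)
= is_even(3)
= is_odd(2)
= is_even(1)
= is_odd(0)
n == 0: return False
= False


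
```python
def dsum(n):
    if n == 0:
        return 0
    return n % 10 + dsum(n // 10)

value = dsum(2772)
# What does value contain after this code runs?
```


dsum(2772)
= 2 + dsum(277)
= 2 + 7 + dsum(27)
= 2 + 7 + 7 + dsum(2)
= 2 + 7 + 7 + 2 + dsum(0)
= 2 + 7 + 7 + 2 + 0
= 18


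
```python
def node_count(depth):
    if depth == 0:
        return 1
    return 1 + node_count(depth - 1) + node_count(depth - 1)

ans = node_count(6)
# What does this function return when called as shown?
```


node_count(6)
= 1 + node_count(5) + node_count(5)
= 1 + 2 * node_count(5)
node_count(k) = 2^(k+1) - 1
node_count(0) = 1
node_count(1) = 3
node_count(2) = 7
node_count(3) = 15
node_count(4) = 31
node_count(6) = 2^7 - 1 = 127


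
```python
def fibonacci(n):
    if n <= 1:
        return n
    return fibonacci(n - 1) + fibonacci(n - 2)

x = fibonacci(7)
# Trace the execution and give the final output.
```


fibonacci(7)
= fibonacci(6) + fibonacci(5)
= (fibonacci(5) + fibonacci(4)) + fibonacci(5)
Computing bottom-up: fibonacci(0)=0, fibonacci(1)=1, fibonacci(2)=1, fibonacci(3)=2, fibonacci(4)=3, fibonacci(5)=5, fibonacci(6)=8, fibonacci(7)=13
= 13


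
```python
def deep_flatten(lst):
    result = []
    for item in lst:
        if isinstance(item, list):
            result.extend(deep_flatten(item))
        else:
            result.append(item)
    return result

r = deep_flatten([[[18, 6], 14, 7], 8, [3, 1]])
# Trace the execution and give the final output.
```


deep_flatten([[[18, 6], 14, 7], 8, [3, 1]])
Processing each element:
  [[18, 6], 14, 7] is a list -> deep_flatten recursively -> [18, 6, 14, 7]
  8 is not a list -> append 8
  [3, 1] is a list -> deep_flatten recursively -> [3, 1]
= [18, 6, 14, 7, 8, 3, 1]


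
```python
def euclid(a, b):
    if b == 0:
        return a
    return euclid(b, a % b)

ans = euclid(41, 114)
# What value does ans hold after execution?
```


euclid(41, 114)
= euclid(114, 41 % 114) = euclid(114, 41)
= euclid(41, 114 % 41) = euclid(41, 32)
= euclid(32, 41 % 32) = euclid(32, 9)
= euclid(9, 32 % 9) = euclid(9, 5)
= euclid(5, 9 % 5) = euclid(5, 4)
= euclid(4, 5 % 4) = euclid(4, 1)
= euclid(1, 4 % 1) = euclid(1, 0)
b == 0, return a = 1


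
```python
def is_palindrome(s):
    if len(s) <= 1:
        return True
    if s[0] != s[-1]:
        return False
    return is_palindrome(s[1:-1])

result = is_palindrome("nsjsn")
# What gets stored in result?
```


is_palindrome("nsjsn")
"nsjsn": s[0]='n' == s[-1]='n' -> is_palindrome("sjs")
"sjs": s[0]='s' == s[-1]='s' -> is_palindrome("j")
"j": len <= 1 -> True
= True


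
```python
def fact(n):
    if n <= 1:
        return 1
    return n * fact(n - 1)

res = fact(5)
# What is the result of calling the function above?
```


fact(5)
= 5 * fact(4)
= 5 * 4 * fact(3)
= 5 * 4 * 3 * fact(2)
= 5 * 4 * 3 * 2 * fact(1)
= 5 * 4 * 3 * 2 * 1
= 120


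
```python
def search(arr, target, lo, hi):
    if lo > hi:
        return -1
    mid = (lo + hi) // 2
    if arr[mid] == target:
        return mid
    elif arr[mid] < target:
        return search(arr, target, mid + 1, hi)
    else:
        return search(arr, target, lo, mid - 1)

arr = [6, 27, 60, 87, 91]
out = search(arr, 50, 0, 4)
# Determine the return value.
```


search(arr, 50, 0, 4)
lo=0, hi=4, mid=2, arr[mid]=60
60 > 50, search left half
lo=0, hi=1, mid=0, arr[mid]=6
6 < 50, search right half
lo=1, hi=1, mid=1, arr[mid]=27
27 < 50, search right half
lo > hi, target not found, return -1
= -1


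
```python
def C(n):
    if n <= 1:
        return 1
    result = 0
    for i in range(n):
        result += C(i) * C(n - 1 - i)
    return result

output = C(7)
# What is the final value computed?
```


C(7)
= sum of C(i) * C(7-1-i) for i in 0..6
First compute sub-values bottom-up:
  C(0) = 1, C(1) = 1
  C(2) = 1*1 + 1*1 = 2
  C(3) = 1*2 + 1*1 + 2*1 = 5
  C(4) = 1*5 + 1*2 + 2*1 + 5*1 = 14
  C(5) = 1*14 + 1*5 + 2*2 + 5*1 + 14*1 = 42
  C(6) = 1*42 + 1*14 + 2*5 + 5*2 + 14*1 + 42*1 = 132
Now C(7):
  C(0)*C(6) = 1*132 = 132
  C(1)*C(5) = 1*42 = 42
  C(2)*C(4) = 2*14 = 28
  C(3)*C(3) = 5*5 = 25
  C(4)*C(2) = 14*2 = 28
  C(5)*C(1) = 42*1 = 42
  C(6)*C(0) = 132*1 = 132
= 132 + 42 + 28 + 25 + 28 + 42 + 132
= 429


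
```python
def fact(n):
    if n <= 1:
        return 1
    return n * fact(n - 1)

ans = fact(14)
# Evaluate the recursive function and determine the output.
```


fact(14)
= 14 * fact(13)
= 14 * 13 * fact(12)
= 14 * 13 * 12 * fact(11)
= 14 * 13 * 12 * 11 * fact(10)
= 14 * 13 * 12 * 11 * 10 * fact(9)
= 14 * 13 * 12 * 11 * 10 * 9 * fact(8)
= 14 * 13 * 12 * 11 * 10 * 9 * 8 * fact(7)
= 14 * 13 * 12 * 11 * 10 * 9 * 8 * 7 * fact(6)
= 14 * 13 * 12 * 11 * 10 * 9 * 8 * 7 * 6 * fact(5)
= 14 * 13 * 12 * 11 * 10 * 9 * 8 * 7 * 6 * 5 * fact(4)
= 14 * 13 * 12 * 11 * 10 * 9 * 8 * 7 * 6 * 5 * 4 * fact(3)
= 14 * 13 * 12 * 11 * 10 * 9 * 8 * 7 * 6 * 5 * 4 * 3 * fact(2)
= 14 * 13 * 12 * 11 * 10 * 9 * 8 * 7 * 6 * 5 * 4 * 3 * 2 * fact(1)
= 14 * 13 * 12 * 11 * 10 * 9 * 8 * 7 * 6 * 5 * 4 * 3 * 2 * 1
= 87178291200


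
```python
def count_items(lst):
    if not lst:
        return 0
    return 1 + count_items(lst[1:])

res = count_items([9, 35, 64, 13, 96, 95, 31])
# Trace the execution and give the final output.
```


count_items([9, 35, 64, 13, 96, 95, 31])
= 1 + count_items([35, 64, 13, 96, 95, 31])
= 1 + 1 + count_items([64, 13, 96, 95, 31])
= 1 + 1 + 1 + count_items([13, 96, 95, 31])
= 1 + 1 + 1 + 1 + count_items([96, 95, 31])
= 1 + 1 + 1 + 1 + 1 + count_items([95, 31])
= 1 + 1 + 1 + 1 + 1 + 1 + count_items([31])
= 1 + 1 + 1 + 1 + 1 + 1 + 1 + count_items([])
= 1 + 1 + 1 + 1 + 1 + 1 + 1 + 0
= 7


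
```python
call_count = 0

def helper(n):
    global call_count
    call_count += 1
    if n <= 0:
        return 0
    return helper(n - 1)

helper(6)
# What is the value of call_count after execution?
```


helper(6) calls helper(5) calls ... calls helper(0)
Total calls: 6 + 1 (for base case) = 7


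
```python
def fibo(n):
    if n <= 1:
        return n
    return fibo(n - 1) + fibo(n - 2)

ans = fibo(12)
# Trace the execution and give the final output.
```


fibo(12)
= fibo(11) + fibo(10)
= (fibo(10) + fibo(9)) + fibo(10)
Computing bottom-up: fibo(0)=0, fibo(1)=1, fibo(2)=1, fibo(3)=2, fibo(4)=3, fibo(5)=5, fibo(6)=8, fibo(7)=13, fibo(8)=21, fibo(9)=34, fibo(10)=55, fibo(11)=89, fibo(12)=144
= 144


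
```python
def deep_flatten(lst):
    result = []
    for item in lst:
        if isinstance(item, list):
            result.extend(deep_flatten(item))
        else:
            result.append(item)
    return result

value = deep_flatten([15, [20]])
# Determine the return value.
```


deep_flatten([15, [20]])
Processing each element:
  15 is not a list -> append 15
  [20] is a list -> deep_flatten recursively -> [20]
= [15, 20]


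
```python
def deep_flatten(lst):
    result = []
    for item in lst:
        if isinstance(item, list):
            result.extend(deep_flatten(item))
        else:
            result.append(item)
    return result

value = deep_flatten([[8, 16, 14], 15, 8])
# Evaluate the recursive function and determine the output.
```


deep_flatten([[8, 16, 14], 15, 8])
Processing each element:
  [8, 16, 14] is a list -> deep_flatten recursively -> [8, 16, 14]
  15 is not a list -> append 15
  8 is not a list -> append 8
= [8, 16, 14, 15, 8]


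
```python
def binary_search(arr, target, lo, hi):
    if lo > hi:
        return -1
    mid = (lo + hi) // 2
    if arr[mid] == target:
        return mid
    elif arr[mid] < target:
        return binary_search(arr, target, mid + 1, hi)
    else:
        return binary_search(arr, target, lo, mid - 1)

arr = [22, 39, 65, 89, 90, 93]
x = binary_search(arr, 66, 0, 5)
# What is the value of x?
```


binary_search(arr, 66, 0, 5)
lo=0, hi=5, mid=2, arr[mid]=65
65 < 66, search right half
lo=3, hi=5, mid=4, arr[mid]=90
90 > 66, search left half
lo=3, hi=3, mid=3, arr[mid]=89
89 > 66, search left half
lo > hi, target not found, return -1
= -1


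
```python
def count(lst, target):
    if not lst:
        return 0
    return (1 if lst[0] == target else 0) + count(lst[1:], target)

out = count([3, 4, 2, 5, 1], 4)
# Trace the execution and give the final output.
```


count([3, 4, 2, 5, 1], 4)
lst[0]=3 != 4: 0 + count([4, 2, 5, 1], 4)
lst[0]=4 == 4: 1 + count([2, 5, 1], 4)
lst[0]=2 != 4: 0 + count([5, 1], 4)
lst[0]=5 != 4: 0 + count([1], 4)
lst[0]=1 != 4: 0 + count([], 4)
= 1


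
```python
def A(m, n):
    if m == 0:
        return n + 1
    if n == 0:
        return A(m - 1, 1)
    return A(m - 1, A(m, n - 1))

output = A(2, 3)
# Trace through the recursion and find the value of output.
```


A(2, 3)
= A(1, A(2, 2))
First compute A(2, 2) = 7
= A(1, 7)
= 9


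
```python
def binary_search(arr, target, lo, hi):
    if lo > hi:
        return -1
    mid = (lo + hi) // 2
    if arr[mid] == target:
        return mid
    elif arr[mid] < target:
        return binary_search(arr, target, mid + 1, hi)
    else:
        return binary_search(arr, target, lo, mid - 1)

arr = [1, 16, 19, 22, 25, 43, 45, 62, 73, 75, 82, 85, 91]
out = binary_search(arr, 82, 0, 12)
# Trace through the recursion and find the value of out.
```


binary_search(arr, 82, 0, 12)
lo=0, hi=12, mid=6, arr[mid]=45
45 < 82, search right half
lo=7, hi=12, mid=9, arr[mid]=75
75 < 82, search right half
lo=10, hi=12, mid=11, arr[mid]=85
85 > 82, search left half
lo=10, hi=10, mid=10, arr[mid]=82
arr[10] == 82, found at index 10
= 10


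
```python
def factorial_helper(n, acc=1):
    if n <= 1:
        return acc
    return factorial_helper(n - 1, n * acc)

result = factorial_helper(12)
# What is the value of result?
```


factorial_helper(12, 1)
= factorial_helper(11, 12 * 1) = factorial_helper(11, 12)
= factorial_helper(10, 11 * 12) = factorial_helper(10, 132)
= factorial_helper(9, 10 * 132) = factorial_helper(9, 1320)
= factorial_helper(8, 9 * 1320) = factorial_helper(8, 11880)
= factorial_helper(7, 8 * 11880) = factorial_helper(7, 95040)
= factorial_helper(6, 7 * 95040) = factorial_helper(6, 665280)
= factorial_helper(5, 6 * 665280) = factorial_helper(5, 3991680)
= factorial_helper(4, 5 * 3991680) = factorial_helper(4, 19958400)
= factorial_helper(3, 4 * 19958400) = factorial_helper(3, 79833600)
= factorial_helper(2, 3 * 79833600) = factorial_helper(2, 239500800)
= factorial_helper(1, 2 * 239500800) = factorial_helper(1, 479001600)
n <= 1, return acc = 479001600


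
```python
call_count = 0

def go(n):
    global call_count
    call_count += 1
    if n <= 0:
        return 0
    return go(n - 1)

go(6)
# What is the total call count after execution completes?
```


go(6) calls go(5) calls ... calls go(0)
Total calls: 6 + 1 (for base case) = 7


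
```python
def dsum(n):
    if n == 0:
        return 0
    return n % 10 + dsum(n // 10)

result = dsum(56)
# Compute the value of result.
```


dsum(56)
= 6 + dsum(5)
= 6 + 5 + dsum(0)
= 6 + 5 + 0
= 11


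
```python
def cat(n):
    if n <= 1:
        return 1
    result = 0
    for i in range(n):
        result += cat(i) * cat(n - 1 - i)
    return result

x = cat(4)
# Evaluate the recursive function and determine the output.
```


cat(4)
= sum of cat(i) * cat(4-1-i) for i in 0..3
First compute sub-values bottom-up:
  cat(0) = 1, cat(1) = 1
  cat(2) = 1*1 + 1*1 = 2
  cat(3) = 1*2 + 1*1 + 2*1 = 5
Now cat(4):
  cat(0)*cat(3) = 1*5 = 5
  cat(1)*cat(2) = 1*2 = 2
  cat(2)*cat(1) = 2*1 = 2
  cat(3)*cat(0) = 5*1 = 5
= 5 + 2 + 2 + 5
= 14


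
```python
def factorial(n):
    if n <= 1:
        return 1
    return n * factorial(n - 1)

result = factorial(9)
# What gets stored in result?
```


factorial(9)
= 9 * factorial(8)
= 9 * 8 * factorial(7)
= 9 * 8 * 7 * factorial(6)
= 9 * 8 * 7 * 6 * factorial(5)
= 9 * 8 * 7 * 6 * 5 * factorial(4)
= 9 * 8 * 7 * 6 * 5 * 4 * factorial(3)
= 9 * 8 * 7 * 6 * 5 * 4 * 3 * factorial(2)
= 9 * 8 * 7 * 6 * 5 * 4 * 3 * 2 * factorial(1)
= 9 * 8 * 7 * 6 * 5 * 4 * 3 * 2 * 1
= 362880


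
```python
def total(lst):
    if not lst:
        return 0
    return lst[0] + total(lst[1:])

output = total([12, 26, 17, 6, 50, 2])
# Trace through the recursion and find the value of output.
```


total([12, 26, 17, 6, 50, 2])
= 12 + total([26, 17, 6, 50, 2])
= 12 + 26 + total([17, 6, 50, 2])
= 12 + 26 + 17 + total([6, 50, 2])
= 12 + 26 + 17 + 6 + total([50, 2])
= 12 + 26 + 17 + 6 + 50 + total([2])
= 12 + 26 + 17 + 6 + 50 + 2 + total([])
= 12 + 26 + 17 + 6 + 50 + 2 + 0
= 113


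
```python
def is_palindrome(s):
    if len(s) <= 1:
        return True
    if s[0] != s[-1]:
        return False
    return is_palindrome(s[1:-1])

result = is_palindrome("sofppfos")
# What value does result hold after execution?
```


is_palindrome("sofppfos")
"sofppfos": s[0]='s' == s[-1]='s' -> is_palindrome("ofppfo")
"ofppfo": s[0]='o' == s[-1]='o' -> is_palindrome("fppf")
"fppf": s[0]='f' == s[-1]='f' -> is_palindrome("pp")
"pp": s[0]='p' == s[-1]='p' -> is_palindrome("")
"": len <= 1 -> True
= True


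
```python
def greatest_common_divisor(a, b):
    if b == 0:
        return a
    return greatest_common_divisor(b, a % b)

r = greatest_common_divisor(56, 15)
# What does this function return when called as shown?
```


greatest_common_divisor(56, 15)
= greatest_common_divisor(15, 56 % 15) = greatest_common_divisor(15, 11)
= greatest_common_divisor(11, 15 % 11) = greatest_common_divisor(11, 4)
= greatest_common_divisor(4, 11 % 4) = greatest_common_divisor(4, 3)
= greatest_common_divisor(3, 4 % 3) = greatest_common_divisor(3, 1)
= greatest_common_divisor(1, 3 % 1) = greatest_common_divisor(1, 0)
b == 0, return a = 1


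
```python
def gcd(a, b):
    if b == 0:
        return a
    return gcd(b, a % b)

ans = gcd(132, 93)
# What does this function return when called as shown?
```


gcd(132, 93)
= gcd(93, 132 % 93) = gcd(93, 39)
= gcd(39, 93 % 39) = gcd(39, 15)
= gcd(15, 39 % 15) = gcd(15, 9)
= gcd(9, 15 % 9) = gcd(9, 6)
= gcd(6, 9 % 6) = gcd(6, 3)
= gcd(3, 6 % 3) = gcd(3, 0)
b == 0, return a = 3


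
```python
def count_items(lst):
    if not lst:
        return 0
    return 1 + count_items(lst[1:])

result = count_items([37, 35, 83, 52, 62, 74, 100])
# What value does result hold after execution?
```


count_items([37, 35, 83, 52, 62, 74, 100])
= 1 + count_items([35, 83, 52, 62, 74, 100])
= 1 + 1 + count_items([83, 52, 62, 74, 100])
= 1 + 1 + 1 + count_items([52, 62, 74, 100])
= 1 + 1 + 1 + 1 + count_items([62, 74, 100])
= 1 + 1 + 1 + 1 + 1 + count_items([74, 100])
= 1 + 1 + 1 + 1 + 1 + 1 + count_items([100])
= 1 + 1 + 1 + 1 + 1 + 1 + 1 + count_items([])
= 1 + 1 + 1 + 1 + 1 + 1 + 1 + 0
= 7


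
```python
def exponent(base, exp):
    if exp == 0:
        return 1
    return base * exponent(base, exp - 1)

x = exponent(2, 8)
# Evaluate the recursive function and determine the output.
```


exponent(2, 8)
= 2 * exponent(2, 7)
= 2 * 2 * exponent(2, 6)
= 2 * 2 * 2 * exponent(2, 5)
= 2 * 2 * 2 * 2 * exponent(2, 4)
= 2 * 2 * 2 * 2 * 2 * exponent(2, 3)
= 2 * 2 * 2 * 2 * 2 * 2 * exponent(2, 2)
= 2 * 2 * 2 * 2 * 2 * 2 * 2 * exponent(2, 1)
= 2 * 2 * 2 * 2 * 2 * 2 * 2 * 2 * exponent(2, 0)
= 2 * 2 * 2 * 2 * 2 * 2 * 2 * 2 * 1
= 256


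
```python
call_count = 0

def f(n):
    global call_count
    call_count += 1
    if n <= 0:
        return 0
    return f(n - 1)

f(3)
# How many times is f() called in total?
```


f(3) calls f(2) calls ... calls f(0)
Total calls: 3 + 1 (for base case) = 4


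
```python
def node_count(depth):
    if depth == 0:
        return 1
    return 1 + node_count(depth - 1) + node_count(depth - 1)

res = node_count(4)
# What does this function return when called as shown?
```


node_count(4)
= 1 + node_count(3) + node_count(3)
= 1 + 2 * node_count(3)
node_count(k) = 2^(k+1) - 1
node_count(0) = 1
node_count(1) = 3
node_count(2) = 7
node_count(3) = 15
node_count(4) = 31
node_count(4) = 2^5 - 1 = 31


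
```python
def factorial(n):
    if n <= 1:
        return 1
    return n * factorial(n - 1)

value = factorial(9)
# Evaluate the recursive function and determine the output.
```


factorial(9)
= 9 * factorial(8)
= 9 * 8 * factorial(7)
= 9 * 8 * 7 * factorial(6)
= 9 * 8 * 7 * 6 * factorial(5)
= 9 * 8 * 7 * 6 * 5 * factorial(4)
= 9 * 8 * 7 * 6 * 5 * 4 * factorial(3)
= 9 * 8 * 7 * 6 * 5 * 4 * 3 * factorial(2)
= 9 * 8 * 7 * 6 * 5 * 4 * 3 * 2 * factorial(1)
= 9 * 8 * 7 * 6 * 5 * 4 * 3 * 2 * 1
= 362880


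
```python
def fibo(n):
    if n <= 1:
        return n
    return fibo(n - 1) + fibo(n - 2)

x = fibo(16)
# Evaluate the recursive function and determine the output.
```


fibo(16)
= fibo(15) + fibo(14)
= (fibo(14) + fibo(13)) + fibo(14)
Computing bottom-up: fibo(0)=0, fibo(1)=1, fibo(2)=1, fibo(3)=2, fibo(4)=3, fibo(5)=5, fibo(6)=8, fibo(7)=13, fibo(8)=21, fibo(9)=34, fibo(10)=55, fibo(11)=89, fibo(12)=144, fibo(13)=233, fibo(14)=377, fibo(15)=610, fibo(16)=987
= 987


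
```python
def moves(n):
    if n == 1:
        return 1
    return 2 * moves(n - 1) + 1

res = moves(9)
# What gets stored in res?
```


moves(9)
= 2 * moves(8) + 1
= 2 * (2 * moves(7) + 1) + 1
= 2 * (2 * (2 * moves(6) + 1) + 1) + 1
= 2 * (2 * (2 * (2 * moves(5) + 1) + 1) + 1) + 1
= 2 * (2 * (2 * (2 * (2 * moves(4) + 1) + 1) + 1) + 1) + 1
= 2 * (2 * (2 * (2 * (2 * (2 * moves(3) + 1) + 1) + 1) + 1) + 1) + 1
= 2 * (2 * (2 * (2 * (2 * (2 * (2 * moves(2) + 1) + 1) + 1) + 1) + 1) + 1) + 1
= 2 * (2 * (2 * (2 * (2 * (2 * (2 * (2 * moves(1) + 1) + 1) + 1) + 1) + 1) + 1) + 1) + 1
Now compute bottom-up:
moves(1) = 1
moves(2) = 2 * 1 + 1 = 3
moves(3) = 2 * 3 + 1 = 7
moves(4) = 2 * 7 + 1 = 15
moves(5) = 2 * 15 + 1 = 31
moves(6) = 2 * 31 + 1 = 63
moves(7) = 2 * 63 + 1 = 127
moves(8) = 2 * 127 + 1 = 255
moves(9) = 2 * 255 + 1 = 511
= 511


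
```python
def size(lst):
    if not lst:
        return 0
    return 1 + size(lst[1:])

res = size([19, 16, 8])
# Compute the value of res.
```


size([19, 16, 8])
= 1 + size([16, 8])
= 1 + 1 + size([8])
= 1 + 1 + 1 + size([])
= 1 + 1 + 1 + 0
= 3


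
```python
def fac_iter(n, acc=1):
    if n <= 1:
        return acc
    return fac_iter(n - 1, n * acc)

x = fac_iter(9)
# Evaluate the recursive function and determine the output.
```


fac_iter(9, 1)
= fac_iter(8, 9 * 1) = fac_iter(8, 9)
= fac_iter(7, 8 * 9) = fac_iter(7, 72)
= fac_iter(6, 7 * 72) = fac_iter(6, 504)
= fac_iter(5, 6 * 504) = fac_iter(5, 3024)
= fac_iter(4, 5 * 3024) = fac_iter(4, 15120)
= fac_iter(3, 4 * 15120) = fac_iter(3, 60480)
= fac_iter(2, 3 * 60480) = fac_iter(2, 181440)
= fac_iter(1, 2 * 181440) = fac_iter(1, 362880)
n <= 1, return acc = 362880


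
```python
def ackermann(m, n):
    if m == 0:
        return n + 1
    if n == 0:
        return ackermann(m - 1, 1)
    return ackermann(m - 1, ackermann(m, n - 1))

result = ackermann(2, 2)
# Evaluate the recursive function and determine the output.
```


ackermann(2, 2)
= ackermann(1, ackermann(2, 1))
First compute ackermann(2, 1) = 5
= ackermann(1, 5)
= 7


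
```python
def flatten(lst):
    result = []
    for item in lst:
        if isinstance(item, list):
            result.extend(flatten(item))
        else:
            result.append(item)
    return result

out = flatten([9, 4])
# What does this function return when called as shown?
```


flatten([9, 4])
Processing each element:
  9 is not a list -> append 9
  4 is not a list -> append 4
= [9, 4]


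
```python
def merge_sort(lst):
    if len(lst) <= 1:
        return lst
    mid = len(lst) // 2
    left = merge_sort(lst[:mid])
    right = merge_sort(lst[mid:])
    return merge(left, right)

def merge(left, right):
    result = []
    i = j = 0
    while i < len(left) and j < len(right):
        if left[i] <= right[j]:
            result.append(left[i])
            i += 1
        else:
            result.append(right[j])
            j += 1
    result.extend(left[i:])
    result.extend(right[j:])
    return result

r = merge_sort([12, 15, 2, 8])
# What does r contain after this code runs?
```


merge_sort([12, 15, 2, 8])
Split into [12, 15] and [2, 8]
Left sorted: [12, 15]
Right sorted: [2, 8]
Merge [12, 15] and [2, 8]
= [2, 8, 12, 15]


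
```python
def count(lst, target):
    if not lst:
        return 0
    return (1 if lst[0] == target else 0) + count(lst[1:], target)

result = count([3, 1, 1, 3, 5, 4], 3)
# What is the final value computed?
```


count([3, 1, 1, 3, 5, 4], 3)
lst[0]=3 == 3: 1 + count([1, 1, 3, 5, 4], 3)
lst[0]=1 != 3: 0 + count([1, 3, 5, 4], 3)
lst[0]=1 != 3: 0 + count([3, 5, 4], 3)
lst[0]=3 == 3: 1 + count([5, 4], 3)
lst[0]=5 != 3: 0 + count([4], 3)
lst[0]=4 != 3: 0 + count([], 3)
= 2


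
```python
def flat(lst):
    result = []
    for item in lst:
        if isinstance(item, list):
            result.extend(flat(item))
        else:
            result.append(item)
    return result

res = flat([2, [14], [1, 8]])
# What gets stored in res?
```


flat([2, [14], [1, 8]])
Processing each element:
  2 is not a list -> append 2
  [14] is a list -> flat recursively -> [14]
  [1, 8] is a list -> flat recursively -> [1, 8]
= [2, 14, 1, 8]


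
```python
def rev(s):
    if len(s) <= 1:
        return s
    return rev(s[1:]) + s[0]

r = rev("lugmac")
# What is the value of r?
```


rev("lugmac")
= rev("ugmac") + "l"
= rev("gmac") + "u" + "l"
= rev("mac") + "g" + "u" + "l"
= rev("ac") + "m" + "g" + "u" + "l"
= rev("c") + "a" + "m" + "g" + "u" + "l"
= "c" + "a" + "m" + "g" + "u" + "l"
= "camgul"


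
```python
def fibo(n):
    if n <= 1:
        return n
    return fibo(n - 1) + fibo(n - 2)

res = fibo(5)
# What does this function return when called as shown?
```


fibo(5)
= fibo(4) + fibo(3)
= (fibo(3) + fibo(2)) + fibo(3)
Computing bottom-up: fibo(0)=0, fibo(1)=1, fibo(2)=1, fibo(3)=2, fibo(4)=3, fibo(5)=5
= 5


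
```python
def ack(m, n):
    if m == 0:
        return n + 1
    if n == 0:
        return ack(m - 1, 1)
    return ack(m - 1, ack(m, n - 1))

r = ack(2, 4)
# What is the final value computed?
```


ack(2, 4)
= ack(1, ack(2, 3))
First compute ack(2, 3) = 9
= ack(1, 9)
= 11


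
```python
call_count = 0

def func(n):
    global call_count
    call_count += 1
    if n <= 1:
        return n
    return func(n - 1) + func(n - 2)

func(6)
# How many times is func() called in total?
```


func(6) calls func(5) and func(4); each non-base call branches into two more.
Let C(k) = total number of calls made by func(k), including the call to func(k) itself.
Base cases: C(0) = 1, C(1) = 1
Recurrence: C(k) = 1 + C(k-1) + C(k-2)
  C(2) = 1 + C(1) + C(0) = 1 + 1 + 1 = 3
  C(3) = 1 + C(2) + C(1) = 1 + 3 + 1 = 5
  C(4) = 1 + C(3) + C(2) = 1 + 5 + 3 = 9
  C(5) = 1 + C(4) + C(3) = 1 + 9 + 5 = 15
  C(6) = 1 + C(5) + C(4) = 1 + 15 + 9 = 25
Total calls = C(6) = 25


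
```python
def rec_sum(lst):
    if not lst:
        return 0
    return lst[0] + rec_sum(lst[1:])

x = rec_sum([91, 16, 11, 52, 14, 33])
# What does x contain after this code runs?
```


rec_sum([91, 16, 11, 52, 14, 33])
= 91 + rec_sum([16, 11, 52, 14, 33])
= 91 + 16 + rec_sum([11, 52, 14, 33])
= 91 + 16 + 11 + rec_sum([52, 14, 33])
= 91 + 16 + 11 + 52 + rec_sum([14, 33])
= 91 + 16 + 11 + 52 + 14 + rec_sum([33])
= 91 + 16 + 11 + 52 + 14 + 33 + rec_sum([])
= 91 + 16 + 11 + 52 + 14 + 33 + 0
= 217


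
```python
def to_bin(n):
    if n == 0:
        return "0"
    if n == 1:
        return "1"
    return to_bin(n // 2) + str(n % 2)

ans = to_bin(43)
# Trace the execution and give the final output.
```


to_bin(43)
= to_bin(21) + "1"
= to_bin(10) + "1" + "1"
= to_bin(5) + "0" + "1" + "1"
= to_bin(2) + "1" + "0" + "1" + "1"
= to_bin(1) + "0" + "1" + "0" + "1" + "1"
= "1" + "0" + "1" + "0" + "1" + "1"
= "101011"


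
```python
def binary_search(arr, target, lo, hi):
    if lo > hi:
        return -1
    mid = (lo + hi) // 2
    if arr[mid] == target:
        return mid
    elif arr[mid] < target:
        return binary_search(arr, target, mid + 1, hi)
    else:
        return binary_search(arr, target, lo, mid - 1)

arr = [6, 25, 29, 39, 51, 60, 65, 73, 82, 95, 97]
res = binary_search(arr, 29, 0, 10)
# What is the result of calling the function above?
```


binary_search(arr, 29, 0, 10)
lo=0, hi=10, mid=5, arr[mid]=60
60 > 29, search left half
lo=0, hi=4, mid=2, arr[mid]=29
arr[2] == 29, found at index 2
= 2


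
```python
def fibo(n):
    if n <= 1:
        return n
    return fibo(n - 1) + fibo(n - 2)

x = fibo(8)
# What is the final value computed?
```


fibo(8)
= fibo(7) + fibo(6)
= (fibo(6) + fibo(5)) + fibo(6)
Computing bottom-up: fibo(0)=0, fibo(1)=1, fibo(2)=1, fibo(3)=2, fibo(4)=3, fibo(5)=5, fibo(6)=8, fibo(7)=13, fibo(8)=21
= 21


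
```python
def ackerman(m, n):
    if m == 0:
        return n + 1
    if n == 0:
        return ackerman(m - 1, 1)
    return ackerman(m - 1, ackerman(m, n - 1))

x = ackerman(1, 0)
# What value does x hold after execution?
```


ackerman(1, 0)
n == 0: return ackerman(0, 1)
= ackerman(0, 1) = 2
= 2


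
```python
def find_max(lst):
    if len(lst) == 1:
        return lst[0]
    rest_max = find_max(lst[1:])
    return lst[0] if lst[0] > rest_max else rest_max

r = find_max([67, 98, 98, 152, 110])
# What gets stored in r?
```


find_max([67, 98, 98, 152, 110])
= compare 67 with find_max([98, 98, 152, 110])
= compare 98 with find_max([98, 152, 110])
= compare 98 with find_max([152, 110])
= compare 152 with find_max([110])
Base: find_max([110]) = 110
compare 152 with 110: max = 152
compare 98 with 152: max = 152
compare 98 with 152: max = 152
compare 67 with 152: max = 152
= 152


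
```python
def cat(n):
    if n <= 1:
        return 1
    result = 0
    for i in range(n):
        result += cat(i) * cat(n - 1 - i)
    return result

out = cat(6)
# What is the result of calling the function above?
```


cat(6)
= sum of cat(i) * cat(6-1-i) for i in 0..5
First compute sub-values bottom-up:
  cat(0) = 1, cat(1) = 1
  cat(2) = 1*1 + 1*1 = 2
  cat(3) = 1*2 + 1*1 + 2*1 = 5
  cat(4) = 1*5 + 1*2 + 2*1 + 5*1 = 14
  cat(5) = 1*14 + 1*5 + 2*2 + 5*1 + 14*1 = 42
Now cat(6):
  cat(0)*cat(5) = 1*42 = 42
  cat(1)*cat(4) = 1*14 = 14
  cat(2)*cat(3) = 2*5 = 10
  cat(3)*cat(2) = 5*2 = 10
  cat(4)*cat(1) = 14*1 = 14
  cat(5)*cat(0) = 42*1 = 42
= 42 + 14 + 10 + 10 + 14 + 42
= 132


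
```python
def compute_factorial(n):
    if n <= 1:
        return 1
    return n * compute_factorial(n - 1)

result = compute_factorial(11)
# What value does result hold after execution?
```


compute_factorial(11)
= 11 * compute_factorial(10)
= 11 * 10 * compute_factorial(9)
= 11 * 10 * 9 * compute_factorial(8)
= 11 * 10 * 9 * 8 * compute_factorial(7)
= 11 * 10 * 9 * 8 * 7 * compute_factorial(6)
= 11 * 10 * 9 * 8 * 7 * 6 * compute_factorial(5)
= 11 * 10 * 9 * 8 * 7 * 6 * 5 * compute_factorial(4)
= 11 * 10 * 9 * 8 * 7 * 6 * 5 * 4 * compute_factorial(3)
= 11 * 10 * 9 * 8 * 7 * 6 * 5 * 4 * 3 * compute_factorial(2)
= 11 * 10 * 9 * 8 * 7 * 6 * 5 * 4 * 3 * 2 * compute_factorial(1)
= 11 * 10 * 9 * 8 * 7 * 6 * 5 * 4 * 3 * 2 * 1
= 39916800


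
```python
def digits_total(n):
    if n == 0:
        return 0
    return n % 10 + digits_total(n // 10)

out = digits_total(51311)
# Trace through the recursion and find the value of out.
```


digits_total(51311)
= 1 + digits_total(5131)
= 1 + 1 + digits_total(513)
= 1 + 1 + 3 + digits_total(51)
= 1 + 1 + 3 + 1 + digits_total(5)
= 1 + 1 + 3 + 1 + 5 + digits_total(0)
= 1 + 1 + 3 + 1 + 5 + 0
= 11


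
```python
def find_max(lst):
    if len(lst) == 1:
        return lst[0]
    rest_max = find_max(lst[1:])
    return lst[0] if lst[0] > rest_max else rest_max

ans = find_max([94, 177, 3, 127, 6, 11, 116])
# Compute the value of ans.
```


find_max([94, 177, 3, 127, 6, 11, 116])
= compare 94 with find_max([177, 3, 127, 6, 11, 116])
= compare 177 with find_max([3, 127, 6, 11, 116])
= compare 3 with find_max([127, 6, 11, 116])
= compare 127 with find_max([6, 11, 116])
= compare 6 with find_max([11, 116])
= compare 11 with find_max([116])
Base: find_max([116]) = 116
compare 11 with 116: max = 116
compare 6 with 116: max = 116
compare 127 with 116: max = 127
compare 3 with 127: max = 127
compare 177 with 127: max = 177
compare 94 with 177: max = 177
= 177


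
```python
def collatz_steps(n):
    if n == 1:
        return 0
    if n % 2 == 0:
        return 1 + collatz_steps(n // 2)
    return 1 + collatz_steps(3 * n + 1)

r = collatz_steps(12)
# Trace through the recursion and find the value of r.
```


collatz_steps(12)
12 is even -> collatz_steps(6)
6 is even -> collatz_steps(3)
3 is odd -> 3*3+1 = 10 -> collatz_steps(10)
10 is even -> collatz_steps(5)
5 is odd -> 3*5+1 = 16 -> collatz_steps(16)
16 is even -> collatz_steps(8)
8 is even -> collatz_steps(4)
4 is even -> collatz_steps(2)
2 is even -> collatz_steps(1)
Reached 1 after 9 steps
= 9


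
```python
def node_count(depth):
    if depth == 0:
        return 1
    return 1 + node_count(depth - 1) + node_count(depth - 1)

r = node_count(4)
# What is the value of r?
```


node_count(4)
= 1 + node_count(3) + node_count(3)
= 1 + 2 * node_count(3)
node_count(k) = 2^(k+1) - 1
node_count(0) = 1
node_count(1) = 3
node_count(2) = 7
node_count(3) = 15
node_count(4) = 31
node_count(4) = 2^5 - 1 = 31


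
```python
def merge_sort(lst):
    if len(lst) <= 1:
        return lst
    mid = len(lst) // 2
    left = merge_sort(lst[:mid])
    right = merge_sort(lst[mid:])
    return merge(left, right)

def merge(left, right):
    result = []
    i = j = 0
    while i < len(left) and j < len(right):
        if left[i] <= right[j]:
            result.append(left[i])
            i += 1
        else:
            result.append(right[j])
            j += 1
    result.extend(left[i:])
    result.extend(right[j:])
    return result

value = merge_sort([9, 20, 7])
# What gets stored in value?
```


merge_sort([9, 20, 7])
Split into [9] and [20, 7]
Left sorted: [9]
Right sorted: [7, 20]
Merge [9] and [7, 20]
= [7, 9, 20]


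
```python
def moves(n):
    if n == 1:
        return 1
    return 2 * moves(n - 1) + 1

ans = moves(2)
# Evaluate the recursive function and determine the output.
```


moves(2)
= 2 * moves(1) + 1
Now compute bottom-up:
moves(1) = 1
moves(2) = 2 * 1 + 1 = 3
= 3


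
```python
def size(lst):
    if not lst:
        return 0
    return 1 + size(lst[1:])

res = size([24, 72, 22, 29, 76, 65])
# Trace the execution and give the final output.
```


size([24, 72, 22, 29, 76, 65])
= 1 + size([72, 22, 29, 76, 65])
= 1 + 1 + size([22, 29, 76, 65])
= 1 + 1 + 1 + size([29, 76, 65])
= 1 + 1 + 1 + 1 + size([76, 65])
= 1 + 1 + 1 + 1 + 1 + size([65])
= 1 + 1 + 1 + 1 + 1 + 1 + size([])
= 1 + 1 + 1 + 1 + 1 + 1 + 0
= 6


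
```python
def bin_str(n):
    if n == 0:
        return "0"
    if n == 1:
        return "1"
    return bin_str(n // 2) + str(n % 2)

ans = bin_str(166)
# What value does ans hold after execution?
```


bin_str(166)
= bin_str(83) + "0"
= bin_str(41) + "1" + "0"
= bin_str(20) + "1" + "1" + "0"
= bin_str(10) + "0" + "1" + "1" + "0"
= bin_str(5) + "0" + "0" + "1" + "1" + "0"
= bin_str(2) + "1" + "0" + "0" + "1" + "1" + "0"
= bin_str(1) + "0" + "1" + "0" + "0" + "1" + "1" + "0"
= "1" + "0" + "1" + "0" + "0" + "1" + "1" + "0"
= "10100110"


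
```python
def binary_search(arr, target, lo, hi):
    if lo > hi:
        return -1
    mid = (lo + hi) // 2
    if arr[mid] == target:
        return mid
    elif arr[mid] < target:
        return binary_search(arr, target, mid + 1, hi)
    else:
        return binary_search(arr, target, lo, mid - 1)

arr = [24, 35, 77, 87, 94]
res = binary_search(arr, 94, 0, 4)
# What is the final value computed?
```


binary_search(arr, 94, 0, 4)
lo=0, hi=4, mid=2, arr[mid]=77
77 < 94, search right half
lo=3, hi=4, mid=3, arr[mid]=87
87 < 94, search right half
lo=4, hi=4, mid=4, arr[mid]=94
arr[4] == 94, found at index 4
= 4
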